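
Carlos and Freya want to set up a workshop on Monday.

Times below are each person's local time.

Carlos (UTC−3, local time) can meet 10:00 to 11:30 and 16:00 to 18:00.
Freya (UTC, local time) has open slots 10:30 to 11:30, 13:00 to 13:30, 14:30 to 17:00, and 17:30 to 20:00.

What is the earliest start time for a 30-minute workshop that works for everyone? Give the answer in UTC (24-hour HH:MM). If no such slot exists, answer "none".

13:00

Carlos → UTC: 13:00–14:30, 19:00–21:00.
Freya → UTC: 10:30–11:30, 13:00–13:30, 14:30–17:00, 17:30–20:00.
Carlos ∩ Freya: 13:00–13:30, 19:00–20:00.
Windows ≥ 30 min: 13:00–13:30, 19:00–20:00.
Earliest such window starts at 13:00.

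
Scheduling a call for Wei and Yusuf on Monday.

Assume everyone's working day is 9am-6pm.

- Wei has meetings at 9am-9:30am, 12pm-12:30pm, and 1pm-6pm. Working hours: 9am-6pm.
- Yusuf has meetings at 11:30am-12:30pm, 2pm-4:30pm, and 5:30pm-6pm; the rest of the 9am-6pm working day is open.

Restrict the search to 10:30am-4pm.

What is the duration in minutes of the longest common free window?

60 minutes

Wei free within 09:00–18:00: 09:30–12:00, 12:30–13:00.
Yusuf free within 09:00–18:00: 09:00–11:30, 12:30–14:00, 16:30–17:30.
Wei ∩ Yusuf: 09:30–11:30, 12:30–13:00.
Restricted to 10:30–16:00: 10:30–11:30, 12:30–13:00.
Common window lengths: 60, 30 min; longest is 60.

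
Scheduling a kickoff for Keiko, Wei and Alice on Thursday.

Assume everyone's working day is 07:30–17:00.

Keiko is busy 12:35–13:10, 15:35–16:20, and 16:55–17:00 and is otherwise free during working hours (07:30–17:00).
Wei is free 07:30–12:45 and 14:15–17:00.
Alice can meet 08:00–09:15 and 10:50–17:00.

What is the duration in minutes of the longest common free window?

Keiko free within 07:30–17:00: 07:30–12:35, 13:10–15:35, 16:20–16:55.
Keiko ∩ Wei: 07:30–12:35, 14:15–15:35, 16:20–16:55.
Keiko ∩ Wei ∩ Alice: 08:00–09:15, 10:50–12:35, 14:15–15:35, 16:20–16:55.
Common window lengths: 75, 105, 80, 35 min; longest is 105.

105 minutes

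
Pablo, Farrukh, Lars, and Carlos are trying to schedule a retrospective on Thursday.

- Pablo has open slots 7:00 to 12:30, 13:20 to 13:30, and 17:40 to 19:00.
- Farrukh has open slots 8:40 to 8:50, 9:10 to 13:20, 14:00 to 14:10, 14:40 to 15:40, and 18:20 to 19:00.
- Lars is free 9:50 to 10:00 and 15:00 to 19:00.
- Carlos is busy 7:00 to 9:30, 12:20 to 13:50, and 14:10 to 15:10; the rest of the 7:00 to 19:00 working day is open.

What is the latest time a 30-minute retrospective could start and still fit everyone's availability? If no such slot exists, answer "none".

Carlos free within 07:00–19:00: 09:30–12:20, 13:50–14:10, 15:10–19:00.
Pablo ∩ Farrukh: 08:40–08:50, 09:10–12:30, 18:20–19:00.
Pablo ∩ Farrukh ∩ Lars: 09:50–10:00, 18:20–19:00.
Pablo ∩ Farrukh ∩ Lars ∩ Carlos: 09:50–10:00, 18:20–19:00.
Windows ≥ 30 min: 18:20–19:00.
Latest start in the last window 18:20–19:00 is 19:00 − 30 min = 18:30.

18:30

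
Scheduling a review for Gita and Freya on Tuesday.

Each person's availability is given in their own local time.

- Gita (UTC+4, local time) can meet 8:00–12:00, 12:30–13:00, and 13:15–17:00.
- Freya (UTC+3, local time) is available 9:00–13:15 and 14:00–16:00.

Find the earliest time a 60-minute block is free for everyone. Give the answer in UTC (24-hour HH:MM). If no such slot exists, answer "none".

Gita → UTC: 04:00–08:00, 08:30–09:00, 09:15–13:00.
Freya → UTC: 06:00–10:15, 11:00–13:00.
Gita ∩ Freya: 06:00–08:00, 08:30–09:00, 09:15–10:15, 11:00–13:00.
Windows ≥ 60 min: 06:00–08:00, 09:15–10:15, 11:00–13:00.
Earliest such window starts at 06:00.

06:00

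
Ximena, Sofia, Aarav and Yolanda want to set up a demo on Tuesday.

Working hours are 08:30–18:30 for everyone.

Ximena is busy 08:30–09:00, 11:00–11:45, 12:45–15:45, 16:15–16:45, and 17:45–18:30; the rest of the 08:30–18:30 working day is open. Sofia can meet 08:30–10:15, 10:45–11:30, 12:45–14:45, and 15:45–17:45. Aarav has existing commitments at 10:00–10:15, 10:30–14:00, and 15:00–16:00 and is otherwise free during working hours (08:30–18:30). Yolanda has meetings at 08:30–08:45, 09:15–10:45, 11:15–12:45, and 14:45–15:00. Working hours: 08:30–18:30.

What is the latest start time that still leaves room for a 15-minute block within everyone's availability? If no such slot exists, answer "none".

17:30

Ximena free within 08:30–18:30: 09:00–11:00, 11:45–12:45, 15:45–16:15, 16:45–17:45.
Aarav free within 08:30–18:30: 08:30–10:00, 10:15–10:30, 14:00–15:00, 16:00–18:30.
Yolanda free within 08:30–18:30: 08:45–09:15, 10:45–11:15, 12:45–14:45, 15:00–18:30.
Ximena ∩ Sofia: 09:00–10:15, 10:45–11:00, 15:45–16:15, 16:45–17:45.
Ximena ∩ Sofia ∩ Aarav: 09:00–10:00, 16:00–16:15, 16:45–17:45.
Ximena ∩ Sofia ∩ Aarav ∩ Yolanda: 09:00–09:15, 16:00–16:15, 16:45–17:45.
Windows ≥ 15 min: 09:00–09:15, 16:00–16:15, 16:45–17:45.
Latest start in the last window 16:45–17:45 is 17:45 − 15 min = 17:30.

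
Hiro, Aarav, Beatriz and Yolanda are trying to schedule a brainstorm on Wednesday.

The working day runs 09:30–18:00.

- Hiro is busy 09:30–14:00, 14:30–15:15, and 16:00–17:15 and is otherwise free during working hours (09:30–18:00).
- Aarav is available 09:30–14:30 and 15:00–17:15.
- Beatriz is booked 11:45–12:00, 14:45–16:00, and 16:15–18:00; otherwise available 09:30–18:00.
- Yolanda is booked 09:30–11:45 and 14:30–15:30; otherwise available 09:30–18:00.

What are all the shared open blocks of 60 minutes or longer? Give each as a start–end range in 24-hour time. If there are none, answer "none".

Hiro free within 09:30–18:00: 14:00–14:30, 15:15–16:00, 17:15–18:00.
Beatriz free within 09:30–18:00: 09:30–11:45, 12:00–14:45, 16:00–16:15.
Yolanda free within 09:30–18:00: 11:45–14:30, 15:30–18:00.
Hiro ∩ Aarav: 14:00–14:30, 15:15–16:00.
Hiro ∩ Aarav ∩ Beatriz: 14:00–14:30.
Hiro ∩ Aarav ∩ Beatriz ∩ Yolanda: 14:00–14:30.
Windows ≥ 60 min: (none).

none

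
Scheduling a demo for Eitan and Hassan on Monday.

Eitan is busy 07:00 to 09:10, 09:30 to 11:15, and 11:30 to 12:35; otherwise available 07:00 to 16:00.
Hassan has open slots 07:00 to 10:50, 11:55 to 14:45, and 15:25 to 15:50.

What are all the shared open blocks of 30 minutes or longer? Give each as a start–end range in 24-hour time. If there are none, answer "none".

Eitan free within 07:00–16:00: 09:10–09:30, 11:15–11:30, 12:35–16:00.
Eitan ∩ Hassan: 09:10–09:30, 12:35–14:45, 15:25–15:50.
Windows ≥ 30 min: 12:35–14:45.

12:35–14:45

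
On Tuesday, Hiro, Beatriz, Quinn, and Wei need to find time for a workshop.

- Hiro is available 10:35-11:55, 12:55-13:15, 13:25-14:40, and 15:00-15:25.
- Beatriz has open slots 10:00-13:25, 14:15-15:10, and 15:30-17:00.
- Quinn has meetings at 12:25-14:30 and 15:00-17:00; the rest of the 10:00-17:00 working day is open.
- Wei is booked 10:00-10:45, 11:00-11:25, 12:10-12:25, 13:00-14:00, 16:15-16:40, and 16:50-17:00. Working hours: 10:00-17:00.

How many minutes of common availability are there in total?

55 minutes

Quinn free within 10:00–17:00: 10:00–12:25, 14:30–15:00.
Wei free within 10:00–17:00: 10:45–11:00, 11:25–12:10, 12:25–13:00, 14:00–16:15, 16:40–16:50.
Hiro ∩ Beatriz: 10:35–11:55, 12:55–13:15, 14:15–14:40, 15:00–15:10.
Hiro ∩ Beatriz ∩ Quinn: 10:35–11:55, 14:30–14:40.
Hiro ∩ Beatriz ∩ Quinn ∩ Wei: 10:45–11:00, 11:25–11:55, 14:30–14:40.
Total common minutes: 15 + 30 + 10 = 55.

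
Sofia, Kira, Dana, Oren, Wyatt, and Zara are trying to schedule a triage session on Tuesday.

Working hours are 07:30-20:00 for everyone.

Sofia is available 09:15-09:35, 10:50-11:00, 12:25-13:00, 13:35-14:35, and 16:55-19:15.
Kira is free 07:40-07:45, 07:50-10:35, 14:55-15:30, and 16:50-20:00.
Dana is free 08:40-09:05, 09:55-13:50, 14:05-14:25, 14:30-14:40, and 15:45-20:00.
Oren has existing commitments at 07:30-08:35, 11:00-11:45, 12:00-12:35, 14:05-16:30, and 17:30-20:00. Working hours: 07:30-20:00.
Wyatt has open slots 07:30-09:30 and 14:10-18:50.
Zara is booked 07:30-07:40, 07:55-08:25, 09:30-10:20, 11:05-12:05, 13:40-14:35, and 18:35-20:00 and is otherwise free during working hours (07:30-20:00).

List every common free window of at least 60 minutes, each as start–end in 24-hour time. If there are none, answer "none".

none

Oren free within 07:30–20:00: 08:35–11:00, 11:45–12:00, 12:35–14:05, 16:30–17:30.
Zara free within 07:30–20:00: 07:40–07:55, 08:25–09:30, 10:20–11:05, 12:05–13:40, 14:35–18:35.
Sofia ∩ Kira: 09:15–09:35, 16:55–19:15.
Sofia ∩ Kira ∩ Dana: 16:55–19:15.
Sofia ∩ Kira ∩ Dana ∩ Oren: 16:55–17:30.
Sofia ∩ Kira ∩ Dana ∩ Oren ∩ Wyatt: 16:55–17:30.
Sofia ∩ Kira ∩ Dana ∩ Oren ∩ Wyatt ∩ Zara: 16:55–17:30.
Windows ≥ 60 min: (none).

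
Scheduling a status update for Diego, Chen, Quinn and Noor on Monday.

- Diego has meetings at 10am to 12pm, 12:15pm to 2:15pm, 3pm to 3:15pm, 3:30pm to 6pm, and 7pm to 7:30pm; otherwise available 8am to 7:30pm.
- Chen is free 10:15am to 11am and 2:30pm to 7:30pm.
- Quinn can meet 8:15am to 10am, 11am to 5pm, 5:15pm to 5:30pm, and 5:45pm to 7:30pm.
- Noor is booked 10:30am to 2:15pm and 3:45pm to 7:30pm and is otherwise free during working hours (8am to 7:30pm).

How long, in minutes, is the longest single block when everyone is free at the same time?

30 minutes

Diego free within 08:00–19:30: 08:00–10:00, 12:00–12:15, 14:15–15:00, 15:15–15:30, 18:00–19:00.
Noor free within 08:00–19:30: 08:00–10:30, 14:15–15:45.
Diego ∩ Chen: 14:30–15:00, 15:15–15:30, 18:00–19:00.
Diego ∩ Chen ∩ Quinn: 14:30–15:00, 15:15–15:30, 18:00–19:00.
Diego ∩ Chen ∩ Quinn ∩ Noor: 14:30–15:00, 15:15–15:30.
Common window lengths: 30, 15 min; longest is 30.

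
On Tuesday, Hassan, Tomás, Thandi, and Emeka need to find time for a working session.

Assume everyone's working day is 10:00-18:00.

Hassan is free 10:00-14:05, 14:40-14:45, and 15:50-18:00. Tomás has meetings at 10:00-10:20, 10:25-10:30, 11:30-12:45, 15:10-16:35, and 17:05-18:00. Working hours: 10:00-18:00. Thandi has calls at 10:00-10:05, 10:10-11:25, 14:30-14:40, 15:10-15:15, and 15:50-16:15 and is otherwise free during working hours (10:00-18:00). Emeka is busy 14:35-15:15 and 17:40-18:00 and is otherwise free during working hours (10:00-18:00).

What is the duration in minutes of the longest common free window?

80 minutes

Tomás free within 10:00–18:00: 10:20–10:25, 10:30–11:30, 12:45–15:10, 16:35–17:05.
Thandi free within 10:00–18:00: 10:05–10:10, 11:25–14:30, 14:40–15:10, 15:15–15:50, 16:15–18:00.
Emeka free within 10:00–18:00: 10:00–14:35, 15:15–17:40.
Hassan ∩ Tomás: 10:20–10:25, 10:30–11:30, 12:45–14:05, 14:40–14:45, 16:35–17:05.
Hassan ∩ Tomás ∩ Thandi: 11:25–11:30, 12:45–14:05, 14:40–14:45, 16:35–17:05.
Hassan ∩ Tomás ∩ Thandi ∩ Emeka: 11:25–11:30, 12:45–14:05, 16:35–17:05.
Common window lengths: 5, 80, 30 min; longest is 80.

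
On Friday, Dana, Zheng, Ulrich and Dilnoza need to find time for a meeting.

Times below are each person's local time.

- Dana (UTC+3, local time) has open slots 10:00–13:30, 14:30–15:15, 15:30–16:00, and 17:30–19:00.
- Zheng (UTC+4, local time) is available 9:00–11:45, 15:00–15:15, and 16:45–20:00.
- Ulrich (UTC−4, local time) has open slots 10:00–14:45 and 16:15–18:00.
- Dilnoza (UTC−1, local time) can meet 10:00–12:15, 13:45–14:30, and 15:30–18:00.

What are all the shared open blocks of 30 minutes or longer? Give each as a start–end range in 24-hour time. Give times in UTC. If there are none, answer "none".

14:45–15:30

Dana → UTC: 07:00–10:30, 11:30–12:15, 12:30–13:00, 14:30–16:00.
Zheng → UTC: 05:00–07:45, 11:00–11:15, 12:45–16:00.
Ulrich → UTC: 14:00–18:45, 20:15–22:00.
Dilnoza → UTC: 11:00–13:15, 14:45–15:30, 16:30–19:00.
Dana ∩ Zheng: 07:00–07:45, 12:45–13:00, 14:30–16:00.
Dana ∩ Zheng ∩ Ulrich: 14:30–16:00.
Dana ∩ Zheng ∩ Ulrich ∩ Dilnoza: 14:45–15:30.
Windows ≥ 30 min: 14:45–15:30.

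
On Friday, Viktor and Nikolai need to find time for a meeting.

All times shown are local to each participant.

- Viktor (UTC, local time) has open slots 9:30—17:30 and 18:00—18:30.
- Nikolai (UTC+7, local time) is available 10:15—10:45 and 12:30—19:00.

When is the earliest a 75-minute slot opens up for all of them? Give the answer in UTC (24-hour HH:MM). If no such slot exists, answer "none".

09:30

Viktor → UTC: 09:30–17:30, 18:00–18:30.
Nikolai → UTC: 03:15–03:45, 05:30–12:00.
Viktor ∩ Nikolai: 09:30–12:00.
Windows ≥ 75 min: 09:30–12:00.
Earliest such window starts at 09:30.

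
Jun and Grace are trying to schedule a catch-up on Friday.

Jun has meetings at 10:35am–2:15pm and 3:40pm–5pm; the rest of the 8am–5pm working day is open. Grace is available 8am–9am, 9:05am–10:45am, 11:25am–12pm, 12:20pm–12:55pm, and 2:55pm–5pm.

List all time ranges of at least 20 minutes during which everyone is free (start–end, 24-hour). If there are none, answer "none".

08:00–09:00, 09:05–10:35, 14:55–15:40

Jun free within 08:00–17:00: 08:00–10:35, 14:15–15:40.
Jun ∩ Grace: 08:00–09:00, 09:05–10:35, 14:55–15:40.
Windows ≥ 20 min: 08:00–09:00, 09:05–10:35, 14:55–15:40.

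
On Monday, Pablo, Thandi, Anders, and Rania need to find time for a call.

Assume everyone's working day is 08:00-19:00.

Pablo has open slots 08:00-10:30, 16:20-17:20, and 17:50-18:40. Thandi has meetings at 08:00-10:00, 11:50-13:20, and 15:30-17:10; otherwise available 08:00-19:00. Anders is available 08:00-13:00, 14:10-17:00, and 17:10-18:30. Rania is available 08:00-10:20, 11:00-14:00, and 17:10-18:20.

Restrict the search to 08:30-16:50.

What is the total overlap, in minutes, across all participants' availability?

20 minutes

Thandi free within 08:00–19:00: 10:00–11:50, 13:20–15:30, 17:10–19:00.
Pablo ∩ Thandi: 10:00–10:30, 17:10–17:20, 17:50–18:40.
Pablo ∩ Thandi ∩ Anders: 10:00–10:30, 17:10–17:20, 17:50–18:30.
Pablo ∩ Thandi ∩ Anders ∩ Rania: 10:00–10:20, 17:10–17:20, 17:50–18:20.
Restricted to 08:30–16:50: 10:00–10:20.
Total common minutes: 20.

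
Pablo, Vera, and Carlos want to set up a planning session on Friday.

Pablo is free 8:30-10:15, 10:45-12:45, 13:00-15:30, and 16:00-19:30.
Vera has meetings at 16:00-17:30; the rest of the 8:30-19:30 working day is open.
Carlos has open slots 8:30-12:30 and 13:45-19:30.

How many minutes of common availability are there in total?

Vera free within 08:30–19:30: 08:30–16:00, 17:30–19:30.
Pablo ∩ Vera: 08:30–10:15, 10:45–12:45, 13:00–15:30, 17:30–19:30.
Pablo ∩ Vera ∩ Carlos: 08:30–10:15, 10:45–12:30, 13:45–15:30, 17:30–19:30.
Total common minutes: 105 + 105 + 105 + 120 = 435.

435 minutes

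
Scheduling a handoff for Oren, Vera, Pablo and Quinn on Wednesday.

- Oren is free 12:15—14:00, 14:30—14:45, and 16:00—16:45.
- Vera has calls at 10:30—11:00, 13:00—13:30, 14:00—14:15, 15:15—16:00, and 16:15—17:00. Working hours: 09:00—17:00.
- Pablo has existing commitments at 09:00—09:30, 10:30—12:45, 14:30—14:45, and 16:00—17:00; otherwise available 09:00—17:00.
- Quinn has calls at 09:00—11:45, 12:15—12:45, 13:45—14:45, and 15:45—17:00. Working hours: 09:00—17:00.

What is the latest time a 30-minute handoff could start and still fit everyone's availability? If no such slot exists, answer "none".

none

Vera free within 09:00–17:00: 09:00–10:30, 11:00–13:00, 13:30–14:00, 14:15–15:15, 16:00–16:15.
Pablo free within 09:00–17:00: 09:30–10:30, 12:45–14:30, 14:45–16:00.
Quinn free within 09:00–17:00: 11:45–12:15, 12:45–13:45, 14:45–15:45.
Oren ∩ Vera: 12:15–13:00, 13:30–14:00, 14:30–14:45, 16:00–16:15.
Oren ∩ Vera ∩ Pablo: 12:45–13:00, 13:30–14:00.
Oren ∩ Vera ∩ Pablo ∩ Quinn: 12:45–13:00, 13:30–13:45.
Windows ≥ 30 min: (none).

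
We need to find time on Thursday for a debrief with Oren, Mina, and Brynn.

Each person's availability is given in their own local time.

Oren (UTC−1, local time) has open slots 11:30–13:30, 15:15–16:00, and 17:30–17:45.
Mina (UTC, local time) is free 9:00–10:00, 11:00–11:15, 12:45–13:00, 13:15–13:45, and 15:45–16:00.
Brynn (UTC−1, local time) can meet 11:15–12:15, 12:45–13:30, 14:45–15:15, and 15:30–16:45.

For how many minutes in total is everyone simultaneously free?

15 minutes

Oren → UTC: 12:30–14:30, 16:15–17:00, 18:30–18:45.
Mina → UTC: 09:00–10:00, 11:00–11:15, 12:45–13:00, 13:15–13:45, 15:45–16:00.
Brynn → UTC: 12:15–13:15, 13:45–14:30, 15:45–16:15, 16:30–17:45.
Oren ∩ Mina: 12:45–13:00, 13:15–13:45.
Oren ∩ Mina ∩ Brynn: 12:45–13:00.
Total common minutes: 15.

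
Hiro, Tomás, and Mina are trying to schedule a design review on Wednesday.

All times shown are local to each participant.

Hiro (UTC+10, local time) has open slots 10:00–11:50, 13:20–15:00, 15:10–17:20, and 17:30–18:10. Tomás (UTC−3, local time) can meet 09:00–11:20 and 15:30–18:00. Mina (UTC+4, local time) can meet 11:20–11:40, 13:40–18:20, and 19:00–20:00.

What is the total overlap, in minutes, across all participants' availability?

Hiro → UTC: 00:00–01:50, 03:20–05:00, 05:10–07:20, 07:30–08:10.
Tomás → UTC: 12:00–14:20, 18:30–21:00.
Mina → UTC: 07:20–07:40, 09:40–14:20, 15:00–16:00.
Hiro ∩ Tomás: (none).
Hiro ∩ Tomás ∩ Mina: (none).
Total common minutes: 0.

0 minutes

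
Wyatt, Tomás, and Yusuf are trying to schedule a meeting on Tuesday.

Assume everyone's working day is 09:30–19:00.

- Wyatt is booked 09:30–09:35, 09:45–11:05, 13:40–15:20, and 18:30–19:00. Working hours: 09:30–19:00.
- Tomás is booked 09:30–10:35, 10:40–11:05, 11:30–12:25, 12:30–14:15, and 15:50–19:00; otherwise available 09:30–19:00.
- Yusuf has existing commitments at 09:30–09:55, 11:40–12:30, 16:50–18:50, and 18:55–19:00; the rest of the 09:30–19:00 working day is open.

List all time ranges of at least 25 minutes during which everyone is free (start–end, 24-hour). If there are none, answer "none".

11:05–11:30, 15:20–15:50

Wyatt free within 09:30–19:00: 09:35–09:45, 11:05–13:40, 15:20–18:30.
Tomás free within 09:30–19:00: 10:35–10:40, 11:05–11:30, 12:25–12:30, 14:15–15:50.
Yusuf free within 09:30–19:00: 09:55–11:40, 12:30–16:50, 18:50–18:55.
Wyatt ∩ Tomás: 11:05–11:30, 12:25–12:30, 15:20–15:50.
Wyatt ∩ Tomás ∩ Yusuf: 11:05–11:30, 15:20–15:50.
Windows ≥ 25 min: 11:05–11:30, 15:20–15:50.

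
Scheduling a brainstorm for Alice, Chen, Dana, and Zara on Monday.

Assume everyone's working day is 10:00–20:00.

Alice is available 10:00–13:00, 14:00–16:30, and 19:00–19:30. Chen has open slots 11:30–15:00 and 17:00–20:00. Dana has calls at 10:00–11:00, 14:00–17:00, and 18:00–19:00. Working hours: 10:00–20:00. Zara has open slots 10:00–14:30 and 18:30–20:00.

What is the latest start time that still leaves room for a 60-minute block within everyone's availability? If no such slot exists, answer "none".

Dana free within 10:00–20:00: 11:00–14:00, 17:00–18:00, 19:00–20:00.
Alice ∩ Chen: 11:30–13:00, 14:00–15:00, 19:00–19:30.
Alice ∩ Chen ∩ Dana: 11:30–13:00, 19:00–19:30.
Alice ∩ Chen ∩ Dana ∩ Zara: 11:30–13:00, 19:00–19:30.
Windows ≥ 60 min: 11:30–13:00.
Latest start in the last window 11:30–13:00 is 13:00 − 60 min = 12:00.

12:00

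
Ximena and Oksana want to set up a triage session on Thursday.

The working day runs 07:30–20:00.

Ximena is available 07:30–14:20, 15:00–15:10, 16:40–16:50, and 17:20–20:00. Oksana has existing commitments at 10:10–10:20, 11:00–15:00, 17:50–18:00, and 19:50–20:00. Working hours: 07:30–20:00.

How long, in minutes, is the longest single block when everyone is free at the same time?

Oksana free within 07:30–20:00: 07:30–10:10, 10:20–11:00, 15:00–17:50, 18:00–19:50.
Ximena ∩ Oksana: 07:30–10:10, 10:20–11:00, 15:00–15:10, 16:40–16:50, 17:20–17:50, 18:00–19:50.
Common window lengths: 160, 40, 10, 10, 30, 110 min; longest is 160.

160 minutes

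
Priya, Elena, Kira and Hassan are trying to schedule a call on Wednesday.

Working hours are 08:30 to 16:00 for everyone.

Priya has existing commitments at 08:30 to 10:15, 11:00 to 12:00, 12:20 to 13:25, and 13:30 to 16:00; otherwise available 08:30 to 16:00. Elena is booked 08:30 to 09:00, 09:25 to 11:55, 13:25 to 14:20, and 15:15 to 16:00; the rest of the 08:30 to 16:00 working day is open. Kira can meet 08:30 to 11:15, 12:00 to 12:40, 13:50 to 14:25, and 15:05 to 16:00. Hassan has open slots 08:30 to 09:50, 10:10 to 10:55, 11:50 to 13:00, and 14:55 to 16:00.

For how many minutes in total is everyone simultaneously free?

Priya free within 08:30–16:00: 10:15–11:00, 12:00–12:20, 13:25–13:30.
Elena free within 08:30–16:00: 09:00–09:25, 11:55–13:25, 14:20–15:15.
Priya ∩ Elena: 12:00–12:20.
Priya ∩ Elena ∩ Kira: 12:00–12:20.
Priya ∩ Elena ∩ Kira ∩ Hassan: 12:00–12:20.
Total common minutes: 20.

20 minutes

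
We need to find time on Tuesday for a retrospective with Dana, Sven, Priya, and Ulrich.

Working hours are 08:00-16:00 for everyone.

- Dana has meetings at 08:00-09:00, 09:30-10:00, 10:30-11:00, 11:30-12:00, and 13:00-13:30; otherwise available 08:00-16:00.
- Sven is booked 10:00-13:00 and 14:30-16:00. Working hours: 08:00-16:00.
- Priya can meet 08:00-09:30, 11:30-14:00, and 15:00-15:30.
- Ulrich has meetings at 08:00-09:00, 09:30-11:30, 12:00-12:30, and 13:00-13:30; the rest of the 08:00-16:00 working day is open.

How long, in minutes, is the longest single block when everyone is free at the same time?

30 minutes

Dana free within 08:00–16:00: 09:00–09:30, 10:00–10:30, 11:00–11:30, 12:00–13:00, 13:30–16:00.
Sven free within 08:00–16:00: 08:00–10:00, 13:00–14:30.
Ulrich free within 08:00–16:00: 09:00–09:30, 11:30–12:00, 12:30–13:00, 13:30–16:00.
Dana ∩ Sven: 09:00–09:30, 13:30–14:30.
Dana ∩ Sven ∩ Priya: 09:00–09:30, 13:30–14:00.
Dana ∩ Sven ∩ Priya ∩ Ulrich: 09:00–09:30, 13:30–14:00.
Common window lengths: 30, 30 min; longest is 30.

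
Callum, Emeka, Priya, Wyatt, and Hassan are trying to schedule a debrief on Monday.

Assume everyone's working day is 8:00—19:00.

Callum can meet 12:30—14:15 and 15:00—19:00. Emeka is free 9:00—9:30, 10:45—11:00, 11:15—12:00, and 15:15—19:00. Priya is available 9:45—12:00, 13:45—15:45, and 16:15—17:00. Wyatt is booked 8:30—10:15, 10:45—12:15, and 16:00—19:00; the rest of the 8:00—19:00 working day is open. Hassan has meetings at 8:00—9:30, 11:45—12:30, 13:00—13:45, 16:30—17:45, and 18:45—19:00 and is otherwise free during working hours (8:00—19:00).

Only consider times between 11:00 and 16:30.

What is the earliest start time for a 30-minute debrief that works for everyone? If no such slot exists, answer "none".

15:15

Wyatt free within 08:00–19:00: 08:00–08:30, 10:15–10:45, 12:15–16:00.
Hassan free within 08:00–19:00: 09:30–11:45, 12:30–13:00, 13:45–16:30, 17:45–18:45.
Callum ∩ Emeka: 15:15–19:00.
Callum ∩ Emeka ∩ Priya: 15:15–15:45, 16:15–17:00.
Callum ∩ Emeka ∩ Priya ∩ Wyatt: 15:15–15:45.
Callum ∩ Emeka ∩ Priya ∩ Wyatt ∩ Hassan: 15:15–15:45.
Restricted to 11:00–16:30: 15:15–15:45.
Windows ≥ 30 min: 15:15–15:45.
Earliest such window starts at 15:15.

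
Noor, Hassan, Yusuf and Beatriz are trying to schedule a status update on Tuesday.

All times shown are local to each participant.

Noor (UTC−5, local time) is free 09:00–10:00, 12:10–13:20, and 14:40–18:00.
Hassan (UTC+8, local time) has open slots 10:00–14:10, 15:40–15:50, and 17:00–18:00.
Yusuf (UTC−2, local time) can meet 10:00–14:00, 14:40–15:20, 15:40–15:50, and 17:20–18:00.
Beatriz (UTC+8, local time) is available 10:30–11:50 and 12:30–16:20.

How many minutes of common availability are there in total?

Noor → UTC: 14:00–15:00, 17:10–18:20, 19:40–23:00.
Hassan → UTC: 02:00–06:10, 07:40–07:50, 09:00–10:00.
Yusuf → UTC: 12:00–16:00, 16:40–17:20, 17:40–17:50, 19:20–20:00.
Beatriz → UTC: 02:30–03:50, 04:30–08:20.
Noor ∩ Hassan: (none).
Noor ∩ Hassan ∩ Yusuf: (none).
Noor ∩ Hassan ∩ Yusuf ∩ Beatriz: (none).
Total common minutes: 0.

0 minutes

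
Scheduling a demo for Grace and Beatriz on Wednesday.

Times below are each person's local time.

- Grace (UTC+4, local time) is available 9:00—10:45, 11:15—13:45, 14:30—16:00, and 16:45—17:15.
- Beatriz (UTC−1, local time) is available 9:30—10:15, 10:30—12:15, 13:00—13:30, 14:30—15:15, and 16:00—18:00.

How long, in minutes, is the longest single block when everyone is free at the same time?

Grace → UTC: 05:00–06:45, 07:15–09:45, 10:30–12:00, 12:45–13:15.
Beatriz → UTC: 10:30–11:15, 11:30–13:15, 14:00–14:30, 15:30–16:15, 17:00–19:00.
Grace ∩ Beatriz: 10:30–11:15, 11:30–12:00, 12:45–13:15.
Common window lengths: 45, 30, 30 min; longest is 45.

45 minutes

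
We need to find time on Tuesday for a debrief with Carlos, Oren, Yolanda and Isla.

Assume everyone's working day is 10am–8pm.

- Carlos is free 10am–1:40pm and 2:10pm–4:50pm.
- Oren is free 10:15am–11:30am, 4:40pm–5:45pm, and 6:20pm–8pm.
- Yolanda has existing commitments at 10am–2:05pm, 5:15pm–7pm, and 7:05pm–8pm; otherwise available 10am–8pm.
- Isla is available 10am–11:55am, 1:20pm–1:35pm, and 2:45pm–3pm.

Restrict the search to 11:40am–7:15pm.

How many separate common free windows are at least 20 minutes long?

Yolanda free within 10:00–20:00: 14:05–17:15, 19:00–19:05.
Carlos ∩ Oren: 10:15–11:30, 16:40–16:50.
Carlos ∩ Oren ∩ Yolanda: 16:40–16:50.
Carlos ∩ Oren ∩ Yolanda ∩ Isla: (none).
Restricted to 11:40–19:15: (none).
Windows ≥ 20 min: (none).
That's 0 windows.

0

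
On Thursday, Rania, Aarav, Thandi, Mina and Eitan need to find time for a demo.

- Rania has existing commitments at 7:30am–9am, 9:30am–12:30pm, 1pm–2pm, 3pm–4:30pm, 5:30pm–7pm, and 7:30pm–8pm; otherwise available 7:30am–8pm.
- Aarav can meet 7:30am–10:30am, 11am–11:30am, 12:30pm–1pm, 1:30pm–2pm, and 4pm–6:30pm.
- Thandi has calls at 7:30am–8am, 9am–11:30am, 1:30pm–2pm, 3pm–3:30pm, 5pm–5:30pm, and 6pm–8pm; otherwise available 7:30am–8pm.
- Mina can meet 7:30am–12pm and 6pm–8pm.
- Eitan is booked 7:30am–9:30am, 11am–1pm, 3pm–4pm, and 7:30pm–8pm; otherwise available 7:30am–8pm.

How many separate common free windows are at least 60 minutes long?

0

Rania free within 07:30–20:00: 09:00–09:30, 12:30–13:00, 14:00–15:00, 16:30–17:30, 19:00–19:30.
Thandi free within 07:30–20:00: 08:00–09:00, 11:30–13:30, 14:00–15:00, 15:30–17:00, 17:30–18:00.
Eitan free within 07:30–20:00: 09:30–11:00, 13:00–15:00, 16:00–19:30.
Rania ∩ Aarav: 09:00–09:30, 12:30–13:00, 16:30–17:30.
Rania ∩ Aarav ∩ Thandi: 12:30–13:00, 16:30–17:00.
Rania ∩ Aarav ∩ Thandi ∩ Mina: (none).
Rania ∩ Aarav ∩ Thandi ∩ Mina ∩ Eitan: (none).
Windows ≥ 60 min: (none).
That's 0 windows.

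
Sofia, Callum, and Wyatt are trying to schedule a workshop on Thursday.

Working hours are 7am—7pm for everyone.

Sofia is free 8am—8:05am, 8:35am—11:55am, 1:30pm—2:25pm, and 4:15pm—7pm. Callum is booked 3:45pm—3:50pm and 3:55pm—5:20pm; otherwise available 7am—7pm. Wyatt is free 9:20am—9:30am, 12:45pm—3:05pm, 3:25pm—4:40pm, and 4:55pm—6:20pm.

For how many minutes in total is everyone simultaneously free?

Callum free within 07:00–19:00: 07:00–15:45, 15:50–15:55, 17:20–19:00.
Sofia ∩ Callum: 08:00–08:05, 08:35–11:55, 13:30–14:25, 17:20–19:00.
Sofia ∩ Callum ∩ Wyatt: 09:20–09:30, 13:30–14:25, 17:20–18:20.
Total common minutes: 10 + 55 + 60 = 125.

125 minutes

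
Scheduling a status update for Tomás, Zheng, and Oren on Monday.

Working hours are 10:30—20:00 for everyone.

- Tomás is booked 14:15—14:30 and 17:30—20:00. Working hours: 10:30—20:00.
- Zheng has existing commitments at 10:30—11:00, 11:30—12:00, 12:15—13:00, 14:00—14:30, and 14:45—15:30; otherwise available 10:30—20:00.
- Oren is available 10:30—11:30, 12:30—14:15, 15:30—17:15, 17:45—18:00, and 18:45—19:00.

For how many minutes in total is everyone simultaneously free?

195 minutes

Tomás free within 10:30–20:00: 10:30–14:15, 14:30–17:30.
Zheng free within 10:30–20:00: 11:00–11:30, 12:00–12:15, 13:00–14:00, 14:30–14:45, 15:30–20:00.
Tomás ∩ Zheng: 11:00–11:30, 12:00–12:15, 13:00–14:00, 14:30–14:45, 15:30–17:30.
Tomás ∩ Zheng ∩ Oren: 11:00–11:30, 13:00–14:00, 15:30–17:15.
Total common minutes: 30 + 60 + 105 = 195.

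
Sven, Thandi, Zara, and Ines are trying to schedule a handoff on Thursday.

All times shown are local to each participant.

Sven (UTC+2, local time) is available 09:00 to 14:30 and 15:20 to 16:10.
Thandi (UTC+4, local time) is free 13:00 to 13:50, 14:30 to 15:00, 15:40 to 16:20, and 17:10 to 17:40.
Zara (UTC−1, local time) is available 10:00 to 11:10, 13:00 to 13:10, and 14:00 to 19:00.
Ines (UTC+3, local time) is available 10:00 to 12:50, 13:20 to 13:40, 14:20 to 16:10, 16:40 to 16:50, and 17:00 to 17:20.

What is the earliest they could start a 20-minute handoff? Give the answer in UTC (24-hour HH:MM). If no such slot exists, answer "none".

Sven → UTC: 07:00–12:30, 13:20–14:10.
Thandi → UTC: 09:00–09:50, 10:30–11:00, 11:40–12:20, 13:10–13:40.
Zara → UTC: 11:00–12:10, 14:00–14:10, 15:00–20:00.
Ines → UTC: 07:00–09:50, 10:20–10:40, 11:20–13:10, 13:40–13:50, 14:00–14:20.
Sven ∩ Thandi: 09:00–09:50, 10:30–11:00, 11:40–12:20, 13:20–13:40.
Sven ∩ Thandi ∩ Zara: 11:40–12:10.
Sven ∩ Thandi ∩ Zara ∩ Ines: 11:40–12:10.
Windows ≥ 20 min: 11:40–12:10.
Earliest such window starts at 11:40.

11:40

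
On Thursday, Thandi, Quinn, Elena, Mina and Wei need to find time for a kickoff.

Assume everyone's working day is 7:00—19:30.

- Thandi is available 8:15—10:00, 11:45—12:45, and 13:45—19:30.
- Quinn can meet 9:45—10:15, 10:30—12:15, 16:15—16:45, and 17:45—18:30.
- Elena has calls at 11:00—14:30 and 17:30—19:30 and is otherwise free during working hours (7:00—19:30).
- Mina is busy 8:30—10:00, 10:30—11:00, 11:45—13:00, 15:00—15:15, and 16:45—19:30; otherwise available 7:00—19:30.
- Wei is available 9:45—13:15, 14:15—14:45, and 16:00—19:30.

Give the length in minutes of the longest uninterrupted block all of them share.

Elena free within 07:00–19:30: 07:00–11:00, 14:30–17:30.
Mina free within 07:00–19:30: 07:00–08:30, 10:00–10:30, 11:00–11:45, 13:00–15:00, 15:15–16:45.
Thandi ∩ Quinn: 09:45–10:00, 11:45–12:15, 16:15–16:45, 17:45–18:30.
Thandi ∩ Quinn ∩ Elena: 09:45–10:00, 16:15–16:45.
Thandi ∩ Quinn ∩ Elena ∩ Mina: 16:15–16:45.
Thandi ∩ Quinn ∩ Elena ∩ Mina ∩ Wei: 16:15–16:45.
Single common window of 30 minutes.

30 minutes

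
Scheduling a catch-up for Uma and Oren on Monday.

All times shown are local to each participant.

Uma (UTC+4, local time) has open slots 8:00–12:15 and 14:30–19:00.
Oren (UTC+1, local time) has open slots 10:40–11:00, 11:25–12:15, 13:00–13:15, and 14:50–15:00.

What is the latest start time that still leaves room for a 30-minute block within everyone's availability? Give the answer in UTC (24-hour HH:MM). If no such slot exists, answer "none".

Uma → UTC: 04:00–08:15, 10:30–15:00.
Oren → UTC: 09:40–10:00, 10:25–11:15, 12:00–12:15, 13:50–14:00.
Uma ∩ Oren: 10:30–11:15, 12:00–12:15, 13:50–14:00.
Windows ≥ 30 min: 10:30–11:15.
Latest start in the last window 10:30–11:15 is 11:15 − 30 min = 10:45.

10:45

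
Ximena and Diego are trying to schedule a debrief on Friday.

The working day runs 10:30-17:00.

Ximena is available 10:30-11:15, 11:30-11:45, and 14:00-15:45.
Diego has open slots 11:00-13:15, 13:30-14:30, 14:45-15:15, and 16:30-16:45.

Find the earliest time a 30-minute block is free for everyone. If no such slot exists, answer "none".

Ximena ∩ Diego: 11:00–11:15, 11:30–11:45, 14:00–14:30, 14:45–15:15.
Windows ≥ 30 min: 14:00–14:30, 14:45–15:15.
Earliest such window starts at 14:00.

14:00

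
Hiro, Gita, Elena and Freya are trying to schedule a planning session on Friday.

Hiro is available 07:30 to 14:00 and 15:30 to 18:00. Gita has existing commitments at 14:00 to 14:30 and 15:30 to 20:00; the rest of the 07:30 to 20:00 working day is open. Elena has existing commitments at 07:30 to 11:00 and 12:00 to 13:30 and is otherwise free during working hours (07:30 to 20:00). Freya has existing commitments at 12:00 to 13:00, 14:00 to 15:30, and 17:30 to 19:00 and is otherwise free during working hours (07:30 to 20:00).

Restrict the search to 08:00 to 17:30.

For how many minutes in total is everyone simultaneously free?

90 minutes

Gita free within 07:30–20:00: 07:30–14:00, 14:30–15:30.
Elena free within 07:30–20:00: 11:00–12:00, 13:30–20:00.
Freya free within 07:30–20:00: 07:30–12:00, 13:00–14:00, 15:30–17:30, 19:00–20:00.
Hiro ∩ Gita: 07:30–14:00.
Hiro ∩ Gita ∩ Elena: 11:00–12:00, 13:30–14:00.
Hiro ∩ Gita ∩ Elena ∩ Freya: 11:00–12:00, 13:30–14:00.
Restricted to 08:00–17:30: 11:00–12:00, 13:30–14:00.
Total common minutes: 60 + 30 = 90.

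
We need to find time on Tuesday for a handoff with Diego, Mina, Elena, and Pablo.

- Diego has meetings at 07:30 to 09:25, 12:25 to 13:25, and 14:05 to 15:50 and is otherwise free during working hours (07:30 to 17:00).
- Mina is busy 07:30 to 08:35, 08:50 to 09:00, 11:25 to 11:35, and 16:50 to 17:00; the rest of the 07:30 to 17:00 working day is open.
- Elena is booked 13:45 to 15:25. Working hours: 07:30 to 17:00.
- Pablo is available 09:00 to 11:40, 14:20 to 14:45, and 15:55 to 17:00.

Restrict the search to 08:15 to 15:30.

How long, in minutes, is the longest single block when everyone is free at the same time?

Diego free within 07:30–17:00: 09:25–12:25, 13:25–14:05, 15:50–17:00.
Mina free within 07:30–17:00: 08:35–08:50, 09:00–11:25, 11:35–16:50.
Elena free within 07:30–17:00: 07:30–13:45, 15:25–17:00.
Diego ∩ Mina: 09:25–11:25, 11:35–12:25, 13:25–14:05, 15:50–16:50.
Diego ∩ Mina ∩ Elena: 09:25–11:25, 11:35–12:25, 13:25–13:45, 15:50–16:50.
Diego ∩ Mina ∩ Elena ∩ Pablo: 09:25–11:25, 11:35–11:40, 15:55–16:50.
Restricted to 08:15–15:30: 09:25–11:25, 11:35–11:40.
Common window lengths: 120, 5 min; longest is 120.

120 minutes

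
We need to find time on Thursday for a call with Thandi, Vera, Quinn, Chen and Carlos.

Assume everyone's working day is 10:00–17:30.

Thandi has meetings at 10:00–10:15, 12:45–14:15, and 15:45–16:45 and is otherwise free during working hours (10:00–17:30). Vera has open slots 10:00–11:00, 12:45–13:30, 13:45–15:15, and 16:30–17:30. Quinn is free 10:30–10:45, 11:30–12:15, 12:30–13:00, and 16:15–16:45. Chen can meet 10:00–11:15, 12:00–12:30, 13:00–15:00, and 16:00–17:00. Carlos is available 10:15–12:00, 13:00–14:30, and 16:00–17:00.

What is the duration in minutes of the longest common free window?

15 minutes

Thandi free within 10:00–17:30: 10:15–12:45, 14:15–15:45, 16:45–17:30.
Thandi ∩ Vera: 10:15–11:00, 14:15–15:15, 16:45–17:30.
Thandi ∩ Vera ∩ Quinn: 10:30–10:45.
Thandi ∩ Vera ∩ Quinn ∩ Chen: 10:30–10:45.
Thandi ∩ Vera ∩ Quinn ∩ Chen ∩ Carlos: 10:30–10:45.
Single common window of 15 minutes.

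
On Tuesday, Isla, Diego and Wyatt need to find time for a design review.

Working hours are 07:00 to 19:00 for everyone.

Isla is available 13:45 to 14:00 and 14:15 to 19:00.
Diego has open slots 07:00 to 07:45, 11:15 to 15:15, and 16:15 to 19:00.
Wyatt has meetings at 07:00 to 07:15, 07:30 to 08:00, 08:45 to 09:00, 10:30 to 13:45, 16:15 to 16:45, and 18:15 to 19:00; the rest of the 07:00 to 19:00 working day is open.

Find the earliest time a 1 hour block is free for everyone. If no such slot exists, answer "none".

14:15

Wyatt free within 07:00–19:00: 07:15–07:30, 08:00–08:45, 09:00–10:30, 13:45–16:15, 16:45–18:15.
Isla ∩ Diego: 13:45–14:00, 14:15–15:15, 16:15–19:00.
Isla ∩ Diego ∩ Wyatt: 13:45–14:00, 14:15–15:15, 16:45–18:15.
Windows ≥ 60 min: 14:15–15:15, 16:45–18:15.
Earliest such window starts at 14:15.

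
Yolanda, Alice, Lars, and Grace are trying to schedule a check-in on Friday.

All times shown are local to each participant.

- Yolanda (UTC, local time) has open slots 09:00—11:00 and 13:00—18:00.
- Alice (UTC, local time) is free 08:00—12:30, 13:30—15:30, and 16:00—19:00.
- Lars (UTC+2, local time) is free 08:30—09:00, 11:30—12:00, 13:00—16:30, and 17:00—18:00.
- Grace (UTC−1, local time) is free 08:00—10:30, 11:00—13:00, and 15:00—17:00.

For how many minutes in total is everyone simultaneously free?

Yolanda → UTC: 09:00–11:00, 13:00–18:00.
Alice → UTC: 08:00–12:30, 13:30–15:30, 16:00–19:00.
Lars → UTC: 06:30–07:00, 09:30–10:00, 11:00–14:30, 15:00–16:00.
Grace → UTC: 09:00–11:30, 12:00–14:00, 16:00–18:00.
Yolanda ∩ Alice: 09:00–11:00, 13:30–15:30, 16:00–18:00.
Yolanda ∩ Alice ∩ Lars: 09:30–10:00, 13:30–14:30, 15:00–15:30.
Yolanda ∩ Alice ∩ Lars ∩ Grace: 09:30–10:00, 13:30–14:00.
Total common minutes: 30 + 30 = 60.

60 minutes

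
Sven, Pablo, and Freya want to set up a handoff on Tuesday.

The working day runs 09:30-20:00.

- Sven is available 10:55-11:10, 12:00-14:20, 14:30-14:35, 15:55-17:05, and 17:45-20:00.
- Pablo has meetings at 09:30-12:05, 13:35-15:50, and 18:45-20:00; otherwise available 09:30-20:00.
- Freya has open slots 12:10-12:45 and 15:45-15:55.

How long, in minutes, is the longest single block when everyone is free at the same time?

35 minutes

Pablo free within 09:30–20:00: 12:05–13:35, 15:50–18:45.
Sven ∩ Pablo: 12:05–13:35, 15:55–17:05, 17:45–18:45.
Sven ∩ Pablo ∩ Freya: 12:10–12:45.
Single common window of 35 minutes.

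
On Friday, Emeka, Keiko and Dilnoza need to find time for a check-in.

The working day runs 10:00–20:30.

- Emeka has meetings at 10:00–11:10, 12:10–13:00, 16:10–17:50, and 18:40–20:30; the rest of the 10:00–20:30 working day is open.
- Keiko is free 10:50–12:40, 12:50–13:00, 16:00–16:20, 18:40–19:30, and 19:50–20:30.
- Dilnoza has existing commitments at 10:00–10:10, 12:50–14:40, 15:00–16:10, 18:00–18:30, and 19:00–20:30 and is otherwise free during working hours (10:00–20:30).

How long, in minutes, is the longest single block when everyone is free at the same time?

Emeka free within 10:00–20:30: 11:10–12:10, 13:00–16:10, 17:50–18:40.
Dilnoza free within 10:00–20:30: 10:10–12:50, 14:40–15:00, 16:10–18:00, 18:30–19:00.
Emeka ∩ Keiko: 11:10–12:10, 16:00–16:10.
Emeka ∩ Keiko ∩ Dilnoza: 11:10–12:10.
Single common window of 60 minutes.

60 minutes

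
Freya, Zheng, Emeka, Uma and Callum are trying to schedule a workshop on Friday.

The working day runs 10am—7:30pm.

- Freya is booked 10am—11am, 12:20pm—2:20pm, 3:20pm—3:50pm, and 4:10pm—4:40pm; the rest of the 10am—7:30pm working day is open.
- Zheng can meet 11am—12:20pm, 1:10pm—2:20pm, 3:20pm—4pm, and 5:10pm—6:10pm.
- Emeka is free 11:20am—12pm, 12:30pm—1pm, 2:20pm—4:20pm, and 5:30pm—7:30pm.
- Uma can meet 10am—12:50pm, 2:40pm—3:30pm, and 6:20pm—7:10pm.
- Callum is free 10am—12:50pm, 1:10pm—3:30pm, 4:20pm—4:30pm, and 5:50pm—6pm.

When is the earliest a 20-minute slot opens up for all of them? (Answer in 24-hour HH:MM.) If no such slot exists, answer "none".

11:20

Freya free within 10:00–19:30: 11:00–12:20, 14:20–15:20, 15:50–16:10, 16:40–19:30.
Freya ∩ Zheng: 11:00–12:20, 15:50–16:00, 17:10–18:10.
Freya ∩ Zheng ∩ Emeka: 11:20–12:00, 15:50–16:00, 17:30–18:10.
Freya ∩ Zheng ∩ Emeka ∩ Uma: 11:20–12:00.
Freya ∩ Zheng ∩ Emeka ∩ Uma ∩ Callum: 11:20–12:00.
Windows ≥ 20 min: 11:20–12:00.
Earliest such window starts at 11:20.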